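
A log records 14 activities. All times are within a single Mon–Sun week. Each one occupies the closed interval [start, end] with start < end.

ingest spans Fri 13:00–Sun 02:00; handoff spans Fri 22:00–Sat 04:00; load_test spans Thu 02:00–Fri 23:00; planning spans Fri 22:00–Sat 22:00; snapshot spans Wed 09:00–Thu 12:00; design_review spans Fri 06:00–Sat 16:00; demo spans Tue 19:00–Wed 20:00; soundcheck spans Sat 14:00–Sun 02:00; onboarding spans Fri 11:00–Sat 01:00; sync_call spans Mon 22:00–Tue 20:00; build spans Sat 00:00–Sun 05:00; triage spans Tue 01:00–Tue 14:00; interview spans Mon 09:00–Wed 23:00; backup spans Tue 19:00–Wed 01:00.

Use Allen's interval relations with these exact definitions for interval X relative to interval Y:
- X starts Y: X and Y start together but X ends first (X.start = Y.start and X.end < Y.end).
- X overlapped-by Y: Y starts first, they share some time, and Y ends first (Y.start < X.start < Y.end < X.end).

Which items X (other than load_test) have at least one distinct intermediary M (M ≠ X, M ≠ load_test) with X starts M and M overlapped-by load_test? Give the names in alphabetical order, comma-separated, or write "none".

Target load_test = [Thu 02:00, Fri 23:00].
Intermediaries M with M overlapped-by load_test: design_review, handoff, ingest, onboarding, planning.
Via design_review — items with X starts design_review: none.
Via handoff — items with X starts handoff: none.
Via ingest — items with X starts ingest: none.
Via onboarding — items with X starts onboarding: none.
Via planning — items with X starts planning: handoff.
Union: handoff.

handoff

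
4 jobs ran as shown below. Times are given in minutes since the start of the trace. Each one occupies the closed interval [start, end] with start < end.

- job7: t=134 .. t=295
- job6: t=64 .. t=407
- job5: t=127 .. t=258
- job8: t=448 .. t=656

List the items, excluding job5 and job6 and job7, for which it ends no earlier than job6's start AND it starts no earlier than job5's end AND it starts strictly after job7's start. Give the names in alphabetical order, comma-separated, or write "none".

job8

Conditions: its end is no earlier than job6's start (X.end >= t=64) AND its start is no earlier than job5's end (X.start >= t=258) AND its start is strictly after job7's start (X.start > t=134).
job8: end t=656 >= t=64? ✓; start t=448 >= t=258? ✓; start t=448 > t=134? ✓ → yes.
Result: job8.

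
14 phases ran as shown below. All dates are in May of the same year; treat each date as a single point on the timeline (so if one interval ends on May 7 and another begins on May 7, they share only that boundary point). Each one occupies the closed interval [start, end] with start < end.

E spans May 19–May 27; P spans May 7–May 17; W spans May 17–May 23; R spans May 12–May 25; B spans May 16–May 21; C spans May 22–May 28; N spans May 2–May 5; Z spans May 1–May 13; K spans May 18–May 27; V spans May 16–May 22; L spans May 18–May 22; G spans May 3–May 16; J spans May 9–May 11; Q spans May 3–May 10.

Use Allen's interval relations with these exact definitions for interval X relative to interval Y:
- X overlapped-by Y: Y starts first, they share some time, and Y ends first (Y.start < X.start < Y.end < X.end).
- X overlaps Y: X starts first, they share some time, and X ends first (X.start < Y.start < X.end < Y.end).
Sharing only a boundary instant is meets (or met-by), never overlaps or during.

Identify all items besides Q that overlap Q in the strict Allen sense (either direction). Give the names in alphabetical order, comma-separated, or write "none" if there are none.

Target Q = [May 3, May 10].
B [May 16, May 21] → after → no.
C [May 22, May 28] → after → no.
E [May 19, May 27] → after → no.
G [May 3, May 16] → started-by → no.
J [May 9, May 11] → overlapped-by → yes.
K [May 18, May 27] → after → no.
L [May 18, May 22] → after → no.
N [May 2, May 5] → overlaps → yes.
P [May 7, May 17] → overlapped-by → yes.
R [May 12, May 25] → after → no.
V [May 16, May 22] → after → no.
W [May 17, May 23] → after → no.
Z [May 1, May 13] → contains → no.
Result: J, N, P.

J, N, P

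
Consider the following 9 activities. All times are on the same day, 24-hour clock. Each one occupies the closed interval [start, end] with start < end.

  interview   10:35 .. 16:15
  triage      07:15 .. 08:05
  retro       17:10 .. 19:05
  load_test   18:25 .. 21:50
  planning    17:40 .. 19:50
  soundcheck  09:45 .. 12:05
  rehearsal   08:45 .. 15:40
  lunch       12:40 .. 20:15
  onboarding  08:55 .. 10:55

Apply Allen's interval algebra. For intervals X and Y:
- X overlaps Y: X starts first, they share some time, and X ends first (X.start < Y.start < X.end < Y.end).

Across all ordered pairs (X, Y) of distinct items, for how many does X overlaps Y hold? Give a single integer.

Checking all 72 ordered pairs for relation 'overlaps'; matching pairs in alphabetical order:
(interview, lunch): interview overlaps lunch ✓
(lunch, load_test): lunch overlaps load_test ✓
(onboarding, interview): onboarding overlaps interview ✓
(onboarding, soundcheck): onboarding overlaps soundcheck ✓
(planning, load_test): planning overlaps load_test ✓
(rehearsal, interview): rehearsal overlaps interview ✓
(rehearsal, lunch): rehearsal overlaps lunch ✓
(retro, load_test): retro overlaps load_test ✓
(retro, planning): retro overlaps planning ✓
(soundcheck, interview): soundcheck overlaps interview ✓
Count: 10.

10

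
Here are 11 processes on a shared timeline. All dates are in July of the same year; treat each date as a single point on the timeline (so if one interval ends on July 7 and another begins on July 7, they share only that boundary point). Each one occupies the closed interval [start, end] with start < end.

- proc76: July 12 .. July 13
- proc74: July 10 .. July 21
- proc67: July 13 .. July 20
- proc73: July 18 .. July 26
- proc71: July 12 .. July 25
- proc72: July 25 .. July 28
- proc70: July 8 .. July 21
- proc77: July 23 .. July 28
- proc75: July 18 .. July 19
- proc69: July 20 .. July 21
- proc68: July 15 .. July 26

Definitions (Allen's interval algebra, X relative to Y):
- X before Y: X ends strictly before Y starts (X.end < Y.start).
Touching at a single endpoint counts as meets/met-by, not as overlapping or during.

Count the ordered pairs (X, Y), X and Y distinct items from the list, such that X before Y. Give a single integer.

17

Checking all 110 ordered pairs for relation 'before'; matching pairs in alphabetical order:
(proc67, proc72): proc67 before proc72 ✓
(proc67, proc77): proc67 before proc77 ✓
(proc69, proc72): proc69 before proc72 ✓
(proc69, proc77): proc69 before proc77 ✓
(proc70, proc72): proc70 before proc72 ✓
(proc70, proc77): proc70 before proc77 ✓
(proc74, proc72): proc74 before proc72 ✓
(proc74, proc77): proc74 before proc77 ✓
(proc75, proc69): proc75 before proc69 ✓
(proc75, proc72): proc75 before proc72 ✓
(proc75, proc77): proc75 before proc77 ✓
(proc76, proc68): proc76 before proc68 ✓
(proc76, proc69): proc76 before proc69 ✓
(proc76, proc72): proc76 before proc72 ✓
(proc76, proc73): proc76 before proc73 ✓
(proc76, proc75): proc76 before proc75 ✓
(proc76, proc77): proc76 before proc77 ✓
Count: 17.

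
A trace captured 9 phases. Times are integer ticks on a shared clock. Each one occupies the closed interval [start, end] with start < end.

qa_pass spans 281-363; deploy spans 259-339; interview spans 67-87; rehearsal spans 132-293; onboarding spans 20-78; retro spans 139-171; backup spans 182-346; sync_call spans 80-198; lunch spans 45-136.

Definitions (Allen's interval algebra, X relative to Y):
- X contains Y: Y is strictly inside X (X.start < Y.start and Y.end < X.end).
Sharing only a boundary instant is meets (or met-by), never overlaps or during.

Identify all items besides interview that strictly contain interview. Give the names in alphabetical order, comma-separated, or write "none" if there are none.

lunch

Target interview = [67, 87].
backup [182, 346] → after → no.
deploy [259, 339] → after → no.
lunch [45, 136] → contains → yes.
onboarding [20, 78] → overlaps → no.
qa_pass [281, 363] → after → no.
rehearsal [132, 293] → after → no.
retro [139, 171] → after → no.
sync_call [80, 198] → overlapped-by → no.
Result: lunch.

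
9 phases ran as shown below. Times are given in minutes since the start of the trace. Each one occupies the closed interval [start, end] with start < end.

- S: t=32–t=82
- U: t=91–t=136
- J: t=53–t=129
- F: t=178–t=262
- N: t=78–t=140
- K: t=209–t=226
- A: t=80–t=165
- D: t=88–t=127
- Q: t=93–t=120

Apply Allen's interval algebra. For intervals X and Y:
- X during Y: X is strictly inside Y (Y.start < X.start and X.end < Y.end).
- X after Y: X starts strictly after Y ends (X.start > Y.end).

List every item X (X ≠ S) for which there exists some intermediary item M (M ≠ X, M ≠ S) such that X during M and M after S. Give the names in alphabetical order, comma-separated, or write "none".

Target S = [t=32, t=82].
Intermediaries M with M after S: D, F, K, Q, U.
Via D — items with X during D: Q.
Via F — items with X during F: K.
Via K — items with X during K: none.
Via Q — items with X during Q: none.
Via U — items with X during U: Q.
Union: K, Q.

K, Q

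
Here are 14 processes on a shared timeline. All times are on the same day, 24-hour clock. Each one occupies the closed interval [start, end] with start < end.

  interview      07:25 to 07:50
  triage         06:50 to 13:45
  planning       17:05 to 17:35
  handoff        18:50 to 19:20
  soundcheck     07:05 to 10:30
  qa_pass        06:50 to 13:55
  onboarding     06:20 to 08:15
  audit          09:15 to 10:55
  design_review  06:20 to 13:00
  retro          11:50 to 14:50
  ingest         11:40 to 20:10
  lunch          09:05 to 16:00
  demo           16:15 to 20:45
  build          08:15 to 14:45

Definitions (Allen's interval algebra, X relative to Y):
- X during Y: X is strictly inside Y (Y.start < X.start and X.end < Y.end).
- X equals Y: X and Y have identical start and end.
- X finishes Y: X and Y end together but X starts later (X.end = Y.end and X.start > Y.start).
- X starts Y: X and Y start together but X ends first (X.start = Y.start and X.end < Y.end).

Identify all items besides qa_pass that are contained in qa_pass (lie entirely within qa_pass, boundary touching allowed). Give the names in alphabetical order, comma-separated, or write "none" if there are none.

Target qa_pass = [06:50, 13:55].
audit [09:15, 10:55] → during → yes.
build [08:15, 14:45] → overlapped-by → no.
demo [16:15, 20:45] → after → no.
design_review [06:20, 13:00] → overlaps → no.
handoff [18:50, 19:20] → after → no.
ingest [11:40, 20:10] → overlapped-by → no.
interview [07:25, 07:50] → during → yes.
lunch [09:05, 16:00] → overlapped-by → no.
onboarding [06:20, 08:15] → overlaps → no.
planning [17:05, 17:35] → after → no.
retro [11:50, 14:50] → overlapped-by → no.
soundcheck [07:05, 10:30] → during → yes.
triage [06:50, 13:45] → starts → yes.
Result: audit, interview, soundcheck, triage.

audit, interview, soundcheck, triage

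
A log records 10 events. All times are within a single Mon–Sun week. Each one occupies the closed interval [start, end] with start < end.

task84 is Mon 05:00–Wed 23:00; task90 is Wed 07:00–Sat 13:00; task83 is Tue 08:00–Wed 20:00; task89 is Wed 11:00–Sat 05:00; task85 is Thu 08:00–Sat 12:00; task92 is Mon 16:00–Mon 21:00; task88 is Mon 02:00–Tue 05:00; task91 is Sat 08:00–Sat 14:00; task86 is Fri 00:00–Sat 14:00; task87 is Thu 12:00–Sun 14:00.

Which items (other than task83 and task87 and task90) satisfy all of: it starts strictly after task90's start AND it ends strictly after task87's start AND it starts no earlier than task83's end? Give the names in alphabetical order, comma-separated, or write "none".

Conditions: its start is strictly after task90's start (X.start > Wed 07:00) AND its end is strictly after task87's start (X.end > Thu 12:00) AND its start is no earlier than task83's end (X.start >= Wed 20:00).
task84: start Mon 05:00 > Wed 07:00? ✗; end Wed 23:00 > Thu 12:00? ✗; start Mon 05:00 >= Wed 20:00? ✗ → no.
task85: start Thu 08:00 > Wed 07:00? ✓; end Sat 12:00 > Thu 12:00? ✓; start Thu 08:00 >= Wed 20:00? ✓ → yes.
task86: start Fri 00:00 > Wed 07:00? ✓; end Sat 14:00 > Thu 12:00? ✓; start Fri 00:00 >= Wed 20:00? ✓ → yes.
task88: start Mon 02:00 > Wed 07:00? ✗; end Tue 05:00 > Thu 12:00? ✗; start Mon 02:00 >= Wed 20:00? ✗ → no.
task89: start Wed 11:00 > Wed 07:00? ✓; end Sat 05:00 > Thu 12:00? ✓; start Wed 11:00 >= Wed 20:00? ✗ → no.
task91: start Sat 08:00 > Wed 07:00? ✓; end Sat 14:00 > Thu 12:00? ✓; start Sat 08:00 >= Wed 20:00? ✓ → yes.
task92: start Mon 16:00 > Wed 07:00? ✗; end Mon 21:00 > Thu 12:00? ✗; start Mon 16:00 >= Wed 20:00? ✗ → no.
Result: task85, task86, task91.

task85, task86, task91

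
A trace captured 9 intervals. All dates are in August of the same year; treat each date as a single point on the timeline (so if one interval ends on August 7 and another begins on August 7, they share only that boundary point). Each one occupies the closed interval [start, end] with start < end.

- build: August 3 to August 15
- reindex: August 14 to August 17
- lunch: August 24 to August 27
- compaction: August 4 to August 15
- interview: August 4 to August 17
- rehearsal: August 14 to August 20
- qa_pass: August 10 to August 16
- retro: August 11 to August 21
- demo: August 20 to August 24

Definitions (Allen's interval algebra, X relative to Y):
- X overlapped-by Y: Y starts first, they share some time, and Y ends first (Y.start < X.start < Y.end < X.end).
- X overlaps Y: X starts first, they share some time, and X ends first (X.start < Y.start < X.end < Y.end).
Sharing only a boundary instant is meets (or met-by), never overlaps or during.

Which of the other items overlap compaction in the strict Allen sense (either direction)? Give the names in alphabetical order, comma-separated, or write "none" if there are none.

Target compaction = [August 4, August 15].
build [August 3, August 15] → finished-by → no.
demo [August 20, August 24] → after → no.
interview [August 4, August 17] → started-by → no.
lunch [August 24, August 27] → after → no.
qa_pass [August 10, August 16] → overlapped-by → yes.
rehearsal [August 14, August 20] → overlapped-by → yes.
reindex [August 14, August 17] → overlapped-by → yes.
retro [August 11, August 21] → overlapped-by → yes.
Result: qa_pass, rehearsal, reindex, retro.

qa_pass, rehearsal, reindex, retro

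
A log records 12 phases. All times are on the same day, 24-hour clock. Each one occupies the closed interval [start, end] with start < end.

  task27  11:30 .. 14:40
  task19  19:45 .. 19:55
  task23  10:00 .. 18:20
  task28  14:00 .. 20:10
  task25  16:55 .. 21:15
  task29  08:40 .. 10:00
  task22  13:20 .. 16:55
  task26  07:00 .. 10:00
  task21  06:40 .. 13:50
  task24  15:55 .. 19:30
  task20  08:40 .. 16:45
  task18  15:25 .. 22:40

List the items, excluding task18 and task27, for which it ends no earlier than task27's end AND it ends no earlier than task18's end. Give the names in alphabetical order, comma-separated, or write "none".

none

Conditions: its end is no earlier than task27's end (X.end >= 14:40) AND its end is no earlier than task18's end (X.end >= 22:40).
task19: end 19:55 >= 14:40? ✓; end 19:55 >= 22:40? ✗ → no.
task20: end 16:45 >= 14:40? ✓; end 16:45 >= 22:40? ✗ → no.
task21: end 13:50 >= 14:40? ✗; end 13:50 >= 22:40? ✗ → no.
task22: end 16:55 >= 14:40? ✓; end 16:55 >= 22:40? ✗ → no.
task23: end 18:20 >= 14:40? ✓; end 18:20 >= 22:40? ✗ → no.
task24: end 19:30 >= 14:40? ✓; end 19:30 >= 22:40? ✗ → no.
task25: end 21:15 >= 14:40? ✓; end 21:15 >= 22:40? ✗ → no.
task26: end 10:00 >= 14:40? ✗; end 10:00 >= 22:40? ✗ → no.
task28: end 20:10 >= 14:40? ✓; end 20:10 >= 22:40? ✗ → no.
task29: end 10:00 >= 14:40? ✗; end 10:00 >= 22:40? ✗ → no.
Result: none.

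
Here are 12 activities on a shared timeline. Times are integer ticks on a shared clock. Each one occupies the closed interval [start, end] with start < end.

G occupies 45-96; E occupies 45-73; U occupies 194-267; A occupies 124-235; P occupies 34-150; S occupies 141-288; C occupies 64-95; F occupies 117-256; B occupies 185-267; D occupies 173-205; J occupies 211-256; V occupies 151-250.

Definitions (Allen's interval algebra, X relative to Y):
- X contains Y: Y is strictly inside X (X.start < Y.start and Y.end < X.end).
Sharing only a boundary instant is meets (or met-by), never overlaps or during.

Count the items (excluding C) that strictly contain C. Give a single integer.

Target C = [64, 95].
A [124, 235] → after → no.
B [185, 267] → after → no.
D [173, 205] → after → no.
E [45, 73] → overlaps → no.
F [117, 256] → after → no.
G [45, 96] → contains → counts.
J [211, 256] → after → no.
P [34, 150] → contains → counts.
S [141, 288] → after → no.
U [194, 267] → after → no.
V [151, 250] → after → no.
Total: 2.

2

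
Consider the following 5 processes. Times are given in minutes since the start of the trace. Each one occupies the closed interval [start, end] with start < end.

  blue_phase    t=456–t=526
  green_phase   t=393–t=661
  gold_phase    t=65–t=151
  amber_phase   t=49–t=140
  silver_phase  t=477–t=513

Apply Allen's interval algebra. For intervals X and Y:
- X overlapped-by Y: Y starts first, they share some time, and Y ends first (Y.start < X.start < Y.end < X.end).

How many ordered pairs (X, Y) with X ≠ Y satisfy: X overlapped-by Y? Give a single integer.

1

Checking all 20 ordered pairs for relation 'overlapped-by'; matching pairs in alphabetical order:
(gold_phase, amber_phase): gold_phase overlapped-by amber_phase ✓
Count: 1.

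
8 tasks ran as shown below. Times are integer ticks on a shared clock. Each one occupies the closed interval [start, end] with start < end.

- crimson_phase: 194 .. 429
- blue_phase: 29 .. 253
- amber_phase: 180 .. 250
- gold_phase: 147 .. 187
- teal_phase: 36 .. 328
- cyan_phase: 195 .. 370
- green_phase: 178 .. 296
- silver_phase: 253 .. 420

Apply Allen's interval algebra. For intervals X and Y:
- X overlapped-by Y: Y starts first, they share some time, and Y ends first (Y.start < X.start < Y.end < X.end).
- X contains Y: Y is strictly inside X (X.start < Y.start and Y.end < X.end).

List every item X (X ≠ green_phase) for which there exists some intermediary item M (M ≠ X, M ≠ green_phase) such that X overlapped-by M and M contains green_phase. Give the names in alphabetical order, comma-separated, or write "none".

crimson_phase, cyan_phase, silver_phase

Target green_phase = [178, 296].
Intermediaries M with M contains green_phase: teal_phase.
Via teal_phase — items with X overlapped-by teal_phase: crimson_phase, cyan_phase, silver_phase.
Union: crimson_phase, cyan_phase, silver_phase.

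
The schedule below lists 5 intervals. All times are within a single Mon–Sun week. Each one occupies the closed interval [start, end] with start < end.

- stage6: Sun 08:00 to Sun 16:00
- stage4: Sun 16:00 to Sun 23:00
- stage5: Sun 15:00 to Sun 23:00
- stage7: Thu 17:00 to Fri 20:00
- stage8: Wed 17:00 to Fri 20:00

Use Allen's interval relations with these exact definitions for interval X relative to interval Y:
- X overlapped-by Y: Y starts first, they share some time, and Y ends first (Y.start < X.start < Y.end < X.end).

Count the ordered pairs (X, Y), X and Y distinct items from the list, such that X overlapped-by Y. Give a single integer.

Checking all 20 ordered pairs for relation 'overlapped-by'; matching pairs in alphabetical order:
(stage5, stage6): stage5 overlapped-by stage6 ✓
Count: 1.

1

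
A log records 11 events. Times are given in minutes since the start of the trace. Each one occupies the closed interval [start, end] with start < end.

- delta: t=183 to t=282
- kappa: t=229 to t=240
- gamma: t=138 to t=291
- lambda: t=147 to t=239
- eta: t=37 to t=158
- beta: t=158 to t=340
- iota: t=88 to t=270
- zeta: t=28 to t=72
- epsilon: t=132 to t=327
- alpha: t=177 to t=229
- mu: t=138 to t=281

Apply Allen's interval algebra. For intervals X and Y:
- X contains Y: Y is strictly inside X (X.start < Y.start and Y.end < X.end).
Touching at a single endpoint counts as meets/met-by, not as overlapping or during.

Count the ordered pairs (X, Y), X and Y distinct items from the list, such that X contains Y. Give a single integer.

21

Checking all 110 ordered pairs for relation 'contains'; matching pairs in alphabetical order:
(beta, alpha): beta contains alpha ✓
(beta, delta): beta contains delta ✓
(beta, kappa): beta contains kappa ✓
(delta, kappa): delta contains kappa ✓
(epsilon, alpha): epsilon contains alpha ✓
(epsilon, delta): epsilon contains delta ✓
(epsilon, gamma): epsilon contains gamma ✓
(epsilon, kappa): epsilon contains kappa ✓
(epsilon, lambda): epsilon contains lambda ✓
(epsilon, mu): epsilon contains mu ✓
(gamma, alpha): gamma contains alpha ✓
(gamma, delta): gamma contains delta ✓
(gamma, kappa): gamma contains kappa ✓
(gamma, lambda): gamma contains lambda ✓
(iota, alpha): iota contains alpha ✓
(iota, kappa): iota contains kappa ✓
(iota, lambda): iota contains lambda ✓
(lambda, alpha): lambda contains alpha ✓
(mu, alpha): mu contains alpha ✓
(mu, kappa): mu contains kappa ✓
(mu, lambda): mu contains lambda ✓
Count: 21.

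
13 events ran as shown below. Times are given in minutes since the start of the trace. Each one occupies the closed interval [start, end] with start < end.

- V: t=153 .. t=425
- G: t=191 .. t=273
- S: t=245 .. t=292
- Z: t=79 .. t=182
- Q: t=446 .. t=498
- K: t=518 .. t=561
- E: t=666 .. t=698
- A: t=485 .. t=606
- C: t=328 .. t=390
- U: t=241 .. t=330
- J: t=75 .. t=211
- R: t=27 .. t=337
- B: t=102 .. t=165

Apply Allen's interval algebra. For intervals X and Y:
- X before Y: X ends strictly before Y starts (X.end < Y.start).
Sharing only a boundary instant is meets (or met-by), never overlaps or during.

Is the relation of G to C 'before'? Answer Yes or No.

G = [t=191, t=273], C = [t=328, t=390].
Actual relation of G to C: before.
Asked whether 'before' holds → Yes.

Yes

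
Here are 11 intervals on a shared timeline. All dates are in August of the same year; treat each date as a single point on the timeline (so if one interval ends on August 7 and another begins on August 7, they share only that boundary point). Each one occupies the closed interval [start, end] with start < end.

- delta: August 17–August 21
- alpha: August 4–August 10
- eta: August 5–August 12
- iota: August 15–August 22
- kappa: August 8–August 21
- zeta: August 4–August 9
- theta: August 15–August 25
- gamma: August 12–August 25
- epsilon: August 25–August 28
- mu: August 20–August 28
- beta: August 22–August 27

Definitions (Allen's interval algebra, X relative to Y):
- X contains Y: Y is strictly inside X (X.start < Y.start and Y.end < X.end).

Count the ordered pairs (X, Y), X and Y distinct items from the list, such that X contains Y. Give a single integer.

Checking all 110 ordered pairs for relation 'contains'; matching pairs in alphabetical order:
(gamma, delta): gamma contains delta ✓
(gamma, iota): gamma contains iota ✓
(iota, delta): iota contains delta ✓
(mu, beta): mu contains beta ✓
(theta, delta): theta contains delta ✓
Count: 5.

5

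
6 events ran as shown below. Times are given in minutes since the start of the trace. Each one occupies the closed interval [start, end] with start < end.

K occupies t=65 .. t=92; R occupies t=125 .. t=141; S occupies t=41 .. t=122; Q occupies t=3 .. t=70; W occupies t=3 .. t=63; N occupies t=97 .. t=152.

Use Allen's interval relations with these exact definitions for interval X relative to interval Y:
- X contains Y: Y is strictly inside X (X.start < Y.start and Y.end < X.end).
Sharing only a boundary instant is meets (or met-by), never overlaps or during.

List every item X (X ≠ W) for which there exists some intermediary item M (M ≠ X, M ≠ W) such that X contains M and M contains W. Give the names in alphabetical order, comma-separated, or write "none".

Target W = [t=3, t=63].
Intermediaries M with M contains W: none.
Union: none.

none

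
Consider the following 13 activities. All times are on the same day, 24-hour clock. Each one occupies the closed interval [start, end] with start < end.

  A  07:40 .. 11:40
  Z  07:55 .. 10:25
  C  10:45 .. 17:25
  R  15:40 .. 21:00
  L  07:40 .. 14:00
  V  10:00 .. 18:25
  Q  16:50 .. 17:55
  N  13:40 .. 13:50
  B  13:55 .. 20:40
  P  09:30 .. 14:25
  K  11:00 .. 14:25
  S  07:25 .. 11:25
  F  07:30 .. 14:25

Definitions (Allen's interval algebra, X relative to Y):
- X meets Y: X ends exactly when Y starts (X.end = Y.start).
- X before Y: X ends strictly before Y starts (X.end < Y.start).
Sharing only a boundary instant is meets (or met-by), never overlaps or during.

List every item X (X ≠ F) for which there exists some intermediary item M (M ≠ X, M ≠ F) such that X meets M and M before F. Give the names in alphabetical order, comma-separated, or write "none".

Target F = [07:30, 14:25].
Intermediaries M with M before F: none.
Union: none.

none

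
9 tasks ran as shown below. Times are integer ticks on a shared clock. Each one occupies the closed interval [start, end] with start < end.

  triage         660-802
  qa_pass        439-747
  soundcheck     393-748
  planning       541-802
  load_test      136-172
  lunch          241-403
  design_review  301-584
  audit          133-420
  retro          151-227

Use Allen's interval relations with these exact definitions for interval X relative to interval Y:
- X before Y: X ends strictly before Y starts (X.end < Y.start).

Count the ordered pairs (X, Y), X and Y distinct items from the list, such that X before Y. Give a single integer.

Checking all 72 ordered pairs for relation 'before'; matching pairs in alphabetical order:
(audit, planning): audit before planning ✓
(audit, qa_pass): audit before qa_pass ✓
(audit, triage): audit before triage ✓
(design_review, triage): design_review before triage ✓
(load_test, design_review): load_test before design_review ✓
(load_test, lunch): load_test before lunch ✓
(load_test, planning): load_test before planning ✓
(load_test, qa_pass): load_test before qa_pass ✓
(load_test, soundcheck): load_test before soundcheck ✓
(load_test, triage): load_test before triage ✓
(lunch, planning): lunch before planning ✓
(lunch, qa_pass): lunch before qa_pass ✓
(lunch, triage): lunch before triage ✓
(retro, design_review): retro before design_review ✓
(retro, lunch): retro before lunch ✓
(retro, planning): retro before planning ✓
(retro, qa_pass): retro before qa_pass ✓
(retro, soundcheck): retro before soundcheck ✓
(retro, triage): retro before triage ✓
Count: 19.

19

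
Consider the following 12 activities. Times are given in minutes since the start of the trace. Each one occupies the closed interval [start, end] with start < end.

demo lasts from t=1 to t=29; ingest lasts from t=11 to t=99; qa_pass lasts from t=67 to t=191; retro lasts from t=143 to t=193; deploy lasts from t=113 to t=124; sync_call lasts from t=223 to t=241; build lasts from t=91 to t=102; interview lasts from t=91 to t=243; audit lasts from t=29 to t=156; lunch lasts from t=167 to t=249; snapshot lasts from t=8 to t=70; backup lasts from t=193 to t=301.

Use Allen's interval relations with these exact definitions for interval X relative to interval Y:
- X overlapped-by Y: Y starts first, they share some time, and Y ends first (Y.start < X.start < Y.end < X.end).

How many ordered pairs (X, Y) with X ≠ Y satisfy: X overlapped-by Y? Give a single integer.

Checking all 132 ordered pairs for relation 'overlapped-by'; matching pairs in alphabetical order:
(audit, ingest): audit overlapped-by ingest ✓
(audit, snapshot): audit overlapped-by snapshot ✓
(backup, interview): backup overlapped-by interview ✓
(backup, lunch): backup overlapped-by lunch ✓
(build, ingest): build overlapped-by ingest ✓
(ingest, demo): ingest overlapped-by demo ✓
(ingest, snapshot): ingest overlapped-by snapshot ✓
(interview, audit): interview overlapped-by audit ✓
(interview, ingest): interview overlapped-by ingest ✓
(interview, qa_pass): interview overlapped-by qa_pass ✓
(lunch, interview): lunch overlapped-by interview ✓
(lunch, qa_pass): lunch overlapped-by qa_pass ✓
(lunch, retro): lunch overlapped-by retro ✓
(qa_pass, audit): qa_pass overlapped-by audit ✓
(qa_pass, ingest): qa_pass overlapped-by ingest ✓
(qa_pass, snapshot): qa_pass overlapped-by snapshot ✓
(retro, audit): retro overlapped-by audit ✓
(retro, qa_pass): retro overlapped-by qa_pass ✓
(snapshot, demo): snapshot overlapped-by demo ✓
Count: 19.

19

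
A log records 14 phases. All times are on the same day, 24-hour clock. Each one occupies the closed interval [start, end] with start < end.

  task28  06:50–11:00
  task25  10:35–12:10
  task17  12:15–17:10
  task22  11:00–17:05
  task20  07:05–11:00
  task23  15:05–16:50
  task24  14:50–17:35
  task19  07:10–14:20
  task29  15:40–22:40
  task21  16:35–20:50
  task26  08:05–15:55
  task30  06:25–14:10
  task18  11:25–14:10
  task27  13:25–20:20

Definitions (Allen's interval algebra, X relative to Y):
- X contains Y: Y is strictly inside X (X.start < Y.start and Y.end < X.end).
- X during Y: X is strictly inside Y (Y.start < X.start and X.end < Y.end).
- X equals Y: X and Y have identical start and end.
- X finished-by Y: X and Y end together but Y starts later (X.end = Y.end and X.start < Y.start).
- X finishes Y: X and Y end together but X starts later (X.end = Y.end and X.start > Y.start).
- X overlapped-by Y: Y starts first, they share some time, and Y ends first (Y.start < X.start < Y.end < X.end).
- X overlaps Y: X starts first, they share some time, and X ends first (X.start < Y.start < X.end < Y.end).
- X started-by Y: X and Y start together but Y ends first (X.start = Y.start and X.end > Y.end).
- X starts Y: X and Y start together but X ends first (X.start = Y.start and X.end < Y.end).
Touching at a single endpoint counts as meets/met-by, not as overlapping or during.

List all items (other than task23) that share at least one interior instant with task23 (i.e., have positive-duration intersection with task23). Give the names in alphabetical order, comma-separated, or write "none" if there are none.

Target task23 = [15:05, 16:50].
task17 [12:15, 17:10] → contains → yes.
task18 [11:25, 14:10] → before → no.
task19 [07:10, 14:20] → before → no.
task20 [07:05, 11:00] → before → no.
task21 [16:35, 20:50] → overlapped-by → yes.
task22 [11:00, 17:05] → contains → yes.
task24 [14:50, 17:35] → contains → yes.
task25 [10:35, 12:10] → before → no.
task26 [08:05, 15:55] → overlaps → yes.
task27 [13:25, 20:20] → contains → yes.
task28 [06:50, 11:00] → before → no.
task29 [15:40, 22:40] → overlapped-by → yes.
task30 [06:25, 14:10] → before → no.
Result: task17, task21, task22, task24, task26, task27, task29.

task17, task21, task22, task24, task26, task27, task29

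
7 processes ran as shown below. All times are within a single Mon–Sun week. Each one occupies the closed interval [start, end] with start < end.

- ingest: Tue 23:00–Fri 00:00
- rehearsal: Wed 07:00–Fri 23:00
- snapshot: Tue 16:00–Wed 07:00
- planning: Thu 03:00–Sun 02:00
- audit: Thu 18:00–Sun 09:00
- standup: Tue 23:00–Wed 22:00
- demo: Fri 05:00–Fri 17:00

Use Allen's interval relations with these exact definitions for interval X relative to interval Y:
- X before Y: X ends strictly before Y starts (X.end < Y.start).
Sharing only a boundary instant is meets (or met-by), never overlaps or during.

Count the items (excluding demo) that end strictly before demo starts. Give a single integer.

Target demo = [Fri 05:00, Fri 17:00].
audit [Thu 18:00, Sun 09:00] → contains → no.
ingest [Tue 23:00, Fri 00:00] → before → counts.
planning [Thu 03:00, Sun 02:00] → contains → no.
rehearsal [Wed 07:00, Fri 23:00] → contains → no.
snapshot [Tue 16:00, Wed 07:00] → before → counts.
standup [Tue 23:00, Wed 22:00] → before → counts.
Total: 3.

3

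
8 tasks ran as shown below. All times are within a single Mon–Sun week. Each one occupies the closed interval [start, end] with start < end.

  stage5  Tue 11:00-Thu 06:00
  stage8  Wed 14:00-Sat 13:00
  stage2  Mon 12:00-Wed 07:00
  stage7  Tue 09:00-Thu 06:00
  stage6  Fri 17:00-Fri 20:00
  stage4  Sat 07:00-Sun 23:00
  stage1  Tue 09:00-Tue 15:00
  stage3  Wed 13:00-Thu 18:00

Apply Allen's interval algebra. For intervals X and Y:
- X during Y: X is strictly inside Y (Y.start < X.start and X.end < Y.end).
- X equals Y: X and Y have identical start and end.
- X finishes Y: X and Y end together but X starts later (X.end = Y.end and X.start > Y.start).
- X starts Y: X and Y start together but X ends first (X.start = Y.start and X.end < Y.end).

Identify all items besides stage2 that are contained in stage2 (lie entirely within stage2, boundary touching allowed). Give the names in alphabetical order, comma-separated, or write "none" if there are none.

Target stage2 = [Mon 12:00, Wed 07:00].
stage1 [Tue 09:00, Tue 15:00] → during → yes.
stage3 [Wed 13:00, Thu 18:00] → after → no.
stage4 [Sat 07:00, Sun 23:00] → after → no.
stage5 [Tue 11:00, Thu 06:00] → overlapped-by → no.
stage6 [Fri 17:00, Fri 20:00] → after → no.
stage7 [Tue 09:00, Thu 06:00] → overlapped-by → no.
stage8 [Wed 14:00, Sat 13:00] → after → no.
Result: stage1.

stage1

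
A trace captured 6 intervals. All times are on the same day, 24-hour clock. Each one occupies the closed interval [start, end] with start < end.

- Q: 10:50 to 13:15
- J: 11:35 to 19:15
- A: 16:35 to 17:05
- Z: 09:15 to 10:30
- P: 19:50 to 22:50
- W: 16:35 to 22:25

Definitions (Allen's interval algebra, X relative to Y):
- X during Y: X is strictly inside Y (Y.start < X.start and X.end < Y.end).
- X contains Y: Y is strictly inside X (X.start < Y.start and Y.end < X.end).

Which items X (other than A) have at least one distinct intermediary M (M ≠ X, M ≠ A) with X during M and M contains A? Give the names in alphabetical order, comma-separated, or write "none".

none

Target A = [16:35, 17:05].
Intermediaries M with M contains A: J.
Via J — items with X during J: none.
Union: none.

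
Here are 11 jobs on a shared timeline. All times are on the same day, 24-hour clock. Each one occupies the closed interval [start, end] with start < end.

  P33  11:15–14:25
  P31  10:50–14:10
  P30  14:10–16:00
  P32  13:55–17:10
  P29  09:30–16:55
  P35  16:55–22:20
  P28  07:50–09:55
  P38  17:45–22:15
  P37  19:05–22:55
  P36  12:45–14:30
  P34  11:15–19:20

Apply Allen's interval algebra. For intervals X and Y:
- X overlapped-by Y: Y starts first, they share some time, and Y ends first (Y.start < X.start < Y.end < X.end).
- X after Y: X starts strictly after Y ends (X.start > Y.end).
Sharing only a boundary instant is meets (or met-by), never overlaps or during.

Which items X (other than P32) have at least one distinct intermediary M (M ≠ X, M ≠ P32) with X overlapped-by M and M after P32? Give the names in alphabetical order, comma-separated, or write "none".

Target P32 = [13:55, 17:10].
Intermediaries M with M after P32: P37, P38.
Via P37 — items with X overlapped-by P37: none.
Via P38 — items with X overlapped-by P38: P37.
Union: P37.

P37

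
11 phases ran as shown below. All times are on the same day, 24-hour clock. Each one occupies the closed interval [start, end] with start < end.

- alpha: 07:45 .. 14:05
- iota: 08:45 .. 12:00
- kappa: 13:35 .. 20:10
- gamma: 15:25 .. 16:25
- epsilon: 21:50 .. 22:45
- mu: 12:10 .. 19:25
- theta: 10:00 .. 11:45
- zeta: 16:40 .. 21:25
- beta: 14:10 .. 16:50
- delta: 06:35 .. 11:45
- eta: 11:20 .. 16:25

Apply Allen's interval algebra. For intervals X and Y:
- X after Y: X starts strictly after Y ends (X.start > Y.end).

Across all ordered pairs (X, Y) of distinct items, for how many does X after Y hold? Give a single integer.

30

Checking all 110 ordered pairs for relation 'after'; matching pairs in alphabetical order:
(beta, alpha): beta after alpha ✓
(beta, delta): beta after delta ✓
(beta, iota): beta after iota ✓
(beta, theta): beta after theta ✓
(epsilon, alpha): epsilon after alpha ✓
(epsilon, beta): epsilon after beta ✓
(epsilon, delta): epsilon after delta ✓
(epsilon, eta): epsilon after eta ✓
(epsilon, gamma): epsilon after gamma ✓
(epsilon, iota): epsilon after iota ✓
(epsilon, kappa): epsilon after kappa ✓
(epsilon, mu): epsilon after mu ✓
(epsilon, theta): epsilon after theta ✓
(epsilon, zeta): epsilon after zeta ✓
(gamma, alpha): gamma after alpha ✓
(gamma, delta): gamma after delta ✓
(gamma, iota): gamma after iota ✓
(gamma, theta): gamma after theta ✓
(kappa, delta): kappa after delta ✓
(kappa, iota): kappa after iota ✓
(kappa, theta): kappa after theta ✓
(mu, delta): mu after delta ✓
(mu, iota): mu after iota ✓
(mu, theta): mu after theta ✓
... plus 6 further pairs not listed.
Count: 30.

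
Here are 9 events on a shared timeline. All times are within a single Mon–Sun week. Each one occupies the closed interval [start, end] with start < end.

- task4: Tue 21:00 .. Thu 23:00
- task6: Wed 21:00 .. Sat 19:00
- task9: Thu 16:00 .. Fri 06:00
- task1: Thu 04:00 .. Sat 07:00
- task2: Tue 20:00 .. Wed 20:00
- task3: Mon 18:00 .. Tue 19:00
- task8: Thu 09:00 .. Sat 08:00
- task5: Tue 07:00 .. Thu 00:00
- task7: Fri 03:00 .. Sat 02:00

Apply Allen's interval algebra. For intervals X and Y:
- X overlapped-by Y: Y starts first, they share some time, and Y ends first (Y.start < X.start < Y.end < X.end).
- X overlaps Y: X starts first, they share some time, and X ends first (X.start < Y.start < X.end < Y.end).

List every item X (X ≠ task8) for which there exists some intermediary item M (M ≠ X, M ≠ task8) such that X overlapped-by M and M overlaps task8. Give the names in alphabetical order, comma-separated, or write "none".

task1, task6, task9

Target task8 = [Thu 09:00, Sat 08:00].
Intermediaries M with M overlaps task8: task1, task4.
Via task1 — items with X overlapped-by task1: none.
Via task4 — items with X overlapped-by task4: task1, task6, task9.
Union: task1, task6, task9.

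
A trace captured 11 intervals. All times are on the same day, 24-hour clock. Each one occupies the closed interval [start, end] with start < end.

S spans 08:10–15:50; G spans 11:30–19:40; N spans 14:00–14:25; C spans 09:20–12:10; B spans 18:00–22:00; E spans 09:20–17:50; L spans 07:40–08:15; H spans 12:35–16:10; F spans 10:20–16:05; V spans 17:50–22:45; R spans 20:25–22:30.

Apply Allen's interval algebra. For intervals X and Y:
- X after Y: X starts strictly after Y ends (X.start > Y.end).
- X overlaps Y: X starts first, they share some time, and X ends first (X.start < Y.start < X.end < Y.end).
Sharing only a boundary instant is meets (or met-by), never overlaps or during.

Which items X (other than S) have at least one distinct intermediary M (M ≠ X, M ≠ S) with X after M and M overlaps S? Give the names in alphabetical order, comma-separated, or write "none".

Target S = [08:10, 15:50].
Intermediaries M with M overlaps S: L.
Via L — items with X after L: B, C, E, F, G, H, N, R, V.
Union: B, C, E, F, G, H, N, R, V.

B, C, E, F, G, H, N, R, V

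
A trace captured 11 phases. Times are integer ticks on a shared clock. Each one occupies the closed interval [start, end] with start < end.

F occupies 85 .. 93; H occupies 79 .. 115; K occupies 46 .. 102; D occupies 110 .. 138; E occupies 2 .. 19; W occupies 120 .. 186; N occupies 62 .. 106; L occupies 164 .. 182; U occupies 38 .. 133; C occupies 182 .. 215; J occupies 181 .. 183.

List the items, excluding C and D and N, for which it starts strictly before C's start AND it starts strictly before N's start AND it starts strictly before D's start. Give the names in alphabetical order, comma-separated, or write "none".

E, K, U

Conditions: its start is strictly before C's start (X.start < 182) AND its start is strictly before N's start (X.start < 62) AND its start is strictly before D's start (X.start < 110).
E: start 2 < 182? ✓; start 2 < 62? ✓; start 2 < 110? ✓ → yes.
F: start 85 < 182? ✓; start 85 < 62? ✗; start 85 < 110? ✓ → no.
H: start 79 < 182? ✓; start 79 < 62? ✗; start 79 < 110? ✓ → no.
J: start 181 < 182? ✓; start 181 < 62? ✗; start 181 < 110? ✗ → no.
K: start 46 < 182? ✓; start 46 < 62? ✓; start 46 < 110? ✓ → yes.
L: start 164 < 182? ✓; start 164 < 62? ✗; start 164 < 110? ✗ → no.
U: start 38 < 182? ✓; start 38 < 62? ✓; start 38 < 110? ✓ → yes.
W: start 120 < 182? ✓; start 120 < 62? ✗; start 120 < 110? ✗ → no.
Result: E, K, U.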